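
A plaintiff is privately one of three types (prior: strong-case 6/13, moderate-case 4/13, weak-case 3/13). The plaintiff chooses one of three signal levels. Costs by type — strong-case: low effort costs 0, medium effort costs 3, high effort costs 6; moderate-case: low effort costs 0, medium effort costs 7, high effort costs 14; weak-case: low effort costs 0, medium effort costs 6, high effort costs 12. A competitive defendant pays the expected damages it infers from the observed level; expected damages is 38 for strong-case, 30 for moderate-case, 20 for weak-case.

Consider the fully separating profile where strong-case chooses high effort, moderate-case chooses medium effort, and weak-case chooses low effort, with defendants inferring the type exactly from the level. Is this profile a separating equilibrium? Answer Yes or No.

Separating settlements: high effort → 38, medium effort → 30, low effort → 20.
strong-case (assigned high effort): low effort: 20 − 0 = 20; medium effort: 30 − 3 = 27; high effort: 38 − 6 = 32. strong-case stays.
moderate-case (assigned medium effort): low effort: 20 − 0 = 20; medium effort: 30 − 7 = 23; high effort: 38 − 14 = 24. moderate-case prefers high effort.
weak-case (assigned low effort): low effort: 20 − 0 = 20; medium effort: 30 − 6 = 24; high effort: 38 − 12 = 26. weak-case prefers high effort.
At least one type deviates; the separating profile fails.

No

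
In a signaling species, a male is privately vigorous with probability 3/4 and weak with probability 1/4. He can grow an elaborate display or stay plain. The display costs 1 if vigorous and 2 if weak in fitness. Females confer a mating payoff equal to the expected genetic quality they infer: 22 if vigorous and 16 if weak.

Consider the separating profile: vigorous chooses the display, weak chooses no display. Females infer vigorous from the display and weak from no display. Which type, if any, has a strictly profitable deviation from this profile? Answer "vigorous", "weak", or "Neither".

The display pays 22; no display pays 16.
vigorous: assigned the display, nets 22 − 1 = 21; deviating to no display nets 16.
weak: assigned no display, nets 16; deviating to the display nets 22 − 2 = 20.
The weak type gains 4 by deviating.

weak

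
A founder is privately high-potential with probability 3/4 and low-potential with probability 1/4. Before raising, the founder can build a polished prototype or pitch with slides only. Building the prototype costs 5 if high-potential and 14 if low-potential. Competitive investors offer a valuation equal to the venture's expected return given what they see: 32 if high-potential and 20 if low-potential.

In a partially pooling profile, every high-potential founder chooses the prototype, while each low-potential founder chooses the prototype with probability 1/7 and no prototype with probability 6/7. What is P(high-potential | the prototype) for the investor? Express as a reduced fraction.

P(the prototype) = (3/4)·1 + (1/4)·(1/7) = 11/14.
By Bayes' rule, P(high-potential | the prototype) = (3/4) / (11/14) = 21/22.

21/22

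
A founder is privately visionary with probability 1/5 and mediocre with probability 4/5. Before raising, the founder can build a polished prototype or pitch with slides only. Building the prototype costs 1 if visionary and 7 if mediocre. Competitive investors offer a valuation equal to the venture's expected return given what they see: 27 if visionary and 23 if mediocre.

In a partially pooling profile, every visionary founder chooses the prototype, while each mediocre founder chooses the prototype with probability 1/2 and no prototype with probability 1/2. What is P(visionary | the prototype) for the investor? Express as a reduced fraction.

P(the prototype) = (1/5)·1 + (4/5)·(1/2) = 3/5.
By Bayes' rule, P(visionary | the prototype) = (1/5) / (3/5) = 1/3.

1/3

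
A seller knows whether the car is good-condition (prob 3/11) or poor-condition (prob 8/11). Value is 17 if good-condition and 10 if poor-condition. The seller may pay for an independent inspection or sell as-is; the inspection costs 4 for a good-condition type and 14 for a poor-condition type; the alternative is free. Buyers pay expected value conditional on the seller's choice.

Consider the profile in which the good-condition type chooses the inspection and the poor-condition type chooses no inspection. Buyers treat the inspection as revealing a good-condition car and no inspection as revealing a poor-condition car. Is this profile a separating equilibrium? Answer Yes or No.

Under these beliefs, the inspection earns price 17 and no inspection earns price 10.
good-condition: the inspection nets 17 − 4 = 13; no inspection nets 10. good-condition prefers the inspection.
poor-condition: the inspection nets 17 − 14 = 3; no inspection nets 10. poor-condition prefers no inspection.
Neither type deviates, so the separating profile is an equilibrium.

Yes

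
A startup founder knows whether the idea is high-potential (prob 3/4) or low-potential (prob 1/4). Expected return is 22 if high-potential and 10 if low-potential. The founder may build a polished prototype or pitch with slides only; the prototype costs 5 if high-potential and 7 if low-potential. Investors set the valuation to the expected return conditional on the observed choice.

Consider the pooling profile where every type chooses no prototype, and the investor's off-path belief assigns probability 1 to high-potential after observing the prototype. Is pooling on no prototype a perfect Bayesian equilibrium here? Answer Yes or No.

On path, the investor holds the prior and pays 3/4·22 + 1/4·10 = 19. Off path (the prototype), believing high-potential, it pays 22.
high-potential: no prototype nets 19; the prototype nets 22 − 5 = 17. high-potential stays.
low-potential: no prototype nets 19; the prototype nets 22 − 7 = 15. low-potential stays.
No type deviates, so pooling is sustained.

Yes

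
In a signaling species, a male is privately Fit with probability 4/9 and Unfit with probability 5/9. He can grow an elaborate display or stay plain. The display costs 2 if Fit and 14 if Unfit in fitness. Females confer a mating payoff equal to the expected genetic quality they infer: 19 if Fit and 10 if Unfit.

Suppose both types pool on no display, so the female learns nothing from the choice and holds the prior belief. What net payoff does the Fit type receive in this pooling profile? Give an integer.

14

Pooled mating payoff = 4/9·19 + 5/9·10 = 14.
Fit pays no cost for no display, so net payoff = 14.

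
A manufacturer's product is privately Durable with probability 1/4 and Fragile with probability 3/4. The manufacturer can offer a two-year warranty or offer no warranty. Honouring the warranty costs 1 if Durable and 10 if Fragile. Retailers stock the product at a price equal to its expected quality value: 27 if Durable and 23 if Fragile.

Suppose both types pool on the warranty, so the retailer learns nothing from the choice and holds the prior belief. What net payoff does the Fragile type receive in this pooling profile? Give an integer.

14

Pooled price = 1/4·27 + 3/4·23 = 24.
Fragile pays cost 10 for the warranty, so net payoff = 24 − 10 = 14.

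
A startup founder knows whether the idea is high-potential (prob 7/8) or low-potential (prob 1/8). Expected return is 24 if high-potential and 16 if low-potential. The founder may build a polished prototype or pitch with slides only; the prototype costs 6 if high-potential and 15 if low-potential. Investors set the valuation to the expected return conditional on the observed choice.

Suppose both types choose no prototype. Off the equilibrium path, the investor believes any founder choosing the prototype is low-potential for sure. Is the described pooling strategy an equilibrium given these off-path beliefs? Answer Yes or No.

On path, the investor holds the prior and pays 7/8·24 + 1/8·16 = 23. Off path (the prototype), believing low-potential, it pays 16.
high-potential: no prototype nets 23; the prototype nets 16 − 6 = 10. high-potential stays.
low-potential: no prototype nets 23; the prototype nets 16 − 15 = 1. low-potential stays.
No type deviates, so pooling is sustained.

Yes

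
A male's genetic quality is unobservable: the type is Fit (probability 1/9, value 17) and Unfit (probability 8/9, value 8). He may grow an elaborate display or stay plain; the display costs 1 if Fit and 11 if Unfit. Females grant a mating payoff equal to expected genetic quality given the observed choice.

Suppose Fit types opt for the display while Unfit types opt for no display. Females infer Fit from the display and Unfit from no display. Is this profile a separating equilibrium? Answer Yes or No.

Yes

Under these beliefs, the display earns mating payoff 17 and no display earns mating payoff 8.
Fit: the display nets 17 − 1 = 16; no display nets 8. Fit prefers the display.
Unfit: the display nets 17 − 11 = 6; no display nets 8. Unfit prefers no display.
Neither type deviates, so the separating profile is an equilibrium.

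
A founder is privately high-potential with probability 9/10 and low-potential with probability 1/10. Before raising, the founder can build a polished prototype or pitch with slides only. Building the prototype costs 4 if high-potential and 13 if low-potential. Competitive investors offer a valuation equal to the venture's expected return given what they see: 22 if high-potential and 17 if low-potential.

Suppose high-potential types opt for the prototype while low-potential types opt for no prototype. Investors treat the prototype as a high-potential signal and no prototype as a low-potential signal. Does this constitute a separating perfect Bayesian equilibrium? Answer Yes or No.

Yes

Under these beliefs, the prototype earns valuation 22 and no prototype earns valuation 17.
high-potential: the prototype nets 22 − 4 = 18; no prototype nets 17. high-potential prefers the prototype.
low-potential: the prototype nets 22 − 13 = 9; no prototype nets 17. low-potential prefers no prototype.
Neither type deviates, so the separating profile is an equilibrium.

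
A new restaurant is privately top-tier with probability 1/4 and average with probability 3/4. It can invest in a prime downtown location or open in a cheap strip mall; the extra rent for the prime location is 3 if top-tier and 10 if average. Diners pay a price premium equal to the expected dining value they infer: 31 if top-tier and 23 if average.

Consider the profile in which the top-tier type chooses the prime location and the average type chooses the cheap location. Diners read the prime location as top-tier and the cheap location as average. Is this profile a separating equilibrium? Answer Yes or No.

Yes

Under these beliefs, the prime location earns price premium 31 and the cheap location earns price premium 23.
top-tier: the prime location nets 31 − 3 = 28; the cheap location nets 23. top-tier prefers the prime location.
average: the prime location nets 31 − 10 = 21; the cheap location nets 23. average prefers the cheap location.
Neither type deviates, so the separating profile is an equilibrium.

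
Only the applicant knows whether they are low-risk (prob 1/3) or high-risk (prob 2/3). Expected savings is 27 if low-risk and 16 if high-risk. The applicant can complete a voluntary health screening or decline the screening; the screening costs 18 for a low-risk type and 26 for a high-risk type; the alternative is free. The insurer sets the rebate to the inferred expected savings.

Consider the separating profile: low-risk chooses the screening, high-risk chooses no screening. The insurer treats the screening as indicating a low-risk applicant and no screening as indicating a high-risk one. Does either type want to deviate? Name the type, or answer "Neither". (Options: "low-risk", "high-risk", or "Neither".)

The screening pays 27; no screening pays 16.
low-risk: assigned the screening, nets 27 − 18 = 9; deviating to no screening nets 16.
high-risk: assigned no screening, nets 16; deviating to the screening nets 27 − 26 = 1.
The low-risk type gains 7 by deviating.

low-risk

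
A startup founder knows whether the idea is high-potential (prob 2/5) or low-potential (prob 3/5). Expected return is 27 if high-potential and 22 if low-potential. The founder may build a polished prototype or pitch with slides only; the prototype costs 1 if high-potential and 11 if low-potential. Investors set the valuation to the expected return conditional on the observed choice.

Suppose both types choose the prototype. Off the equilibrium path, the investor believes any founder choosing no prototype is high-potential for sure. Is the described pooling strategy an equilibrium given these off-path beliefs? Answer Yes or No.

No

On path, the investor holds the prior and pays 2/5·27 + 3/5·22 = 24. Off path (no prototype), believing high-potential, it pays 27.
high-potential: the prototype nets 24 − 1 = 23; no prototype nets 27. high-potential would deviate.
low-potential: the prototype nets 24 − 11 = 13; no prototype nets 27. low-potential would deviate.
A type deviates, so pooling fails.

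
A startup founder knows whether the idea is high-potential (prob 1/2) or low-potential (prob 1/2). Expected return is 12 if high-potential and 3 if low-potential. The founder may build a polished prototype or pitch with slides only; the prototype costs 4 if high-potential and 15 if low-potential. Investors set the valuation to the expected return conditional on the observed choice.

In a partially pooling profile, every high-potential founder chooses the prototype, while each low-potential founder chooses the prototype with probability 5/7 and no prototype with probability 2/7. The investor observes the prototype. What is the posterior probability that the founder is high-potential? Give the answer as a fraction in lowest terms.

P(the prototype) = (1/2)·1 + (1/2)·(5/7) = 6/7.
By Bayes' rule, P(high-potential | the prototype) = (1/2) / (6/7) = 7/12.

7/12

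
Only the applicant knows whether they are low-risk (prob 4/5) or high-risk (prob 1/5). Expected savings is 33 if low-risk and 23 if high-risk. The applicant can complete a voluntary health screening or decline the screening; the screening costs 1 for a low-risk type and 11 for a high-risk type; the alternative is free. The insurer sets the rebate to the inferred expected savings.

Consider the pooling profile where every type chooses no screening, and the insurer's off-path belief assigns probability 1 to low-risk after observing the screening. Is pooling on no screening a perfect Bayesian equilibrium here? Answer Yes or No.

No

On path, the insurer holds the prior and pays 4/5·33 + 1/5·23 = 31. Off path (the screening), believing low-risk, it pays 33.
low-risk: no screening nets 31; the screening nets 33 − 1 = 32. low-risk would deviate.
high-risk: no screening nets 31; the screening nets 33 − 11 = 22. high-risk stays.
A type deviates, so pooling fails.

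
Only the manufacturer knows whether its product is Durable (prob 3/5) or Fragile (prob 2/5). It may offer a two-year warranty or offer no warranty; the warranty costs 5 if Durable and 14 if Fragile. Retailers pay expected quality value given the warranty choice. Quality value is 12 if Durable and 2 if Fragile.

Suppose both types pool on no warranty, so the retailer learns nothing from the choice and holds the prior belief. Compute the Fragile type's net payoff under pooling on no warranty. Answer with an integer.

8

Pooled price = 3/5·12 + 2/5·2 = 8.
Fragile pays no cost for no warranty, so net payoff = 8.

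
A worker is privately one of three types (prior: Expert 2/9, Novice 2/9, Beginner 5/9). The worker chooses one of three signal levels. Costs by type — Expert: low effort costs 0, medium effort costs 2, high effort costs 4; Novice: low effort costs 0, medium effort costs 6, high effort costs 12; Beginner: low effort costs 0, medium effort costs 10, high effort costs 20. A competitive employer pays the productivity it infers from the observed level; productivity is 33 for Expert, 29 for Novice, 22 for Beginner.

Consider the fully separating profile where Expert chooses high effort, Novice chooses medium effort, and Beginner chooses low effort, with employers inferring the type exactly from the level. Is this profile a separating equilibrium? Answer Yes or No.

Separating wages: high effort → 33, medium effort → 29, low effort → 22.
Expert (assigned high effort): low effort: 22 − 0 = 22; medium effort: 29 − 2 = 27; high effort: 33 − 4 = 29. Expert stays.
Novice (assigned medium effort): low effort: 22 − 0 = 22; medium effort: 29 − 6 = 23; high effort: 33 − 12 = 21. Novice stays.
Beginner (assigned low effort): low effort: 22 − 0 = 22; medium effort: 29 − 10 = 19; high effort: 33 − 20 = 13. Beginner stays.
Every type prefers its assigned level; separation holds.

Yes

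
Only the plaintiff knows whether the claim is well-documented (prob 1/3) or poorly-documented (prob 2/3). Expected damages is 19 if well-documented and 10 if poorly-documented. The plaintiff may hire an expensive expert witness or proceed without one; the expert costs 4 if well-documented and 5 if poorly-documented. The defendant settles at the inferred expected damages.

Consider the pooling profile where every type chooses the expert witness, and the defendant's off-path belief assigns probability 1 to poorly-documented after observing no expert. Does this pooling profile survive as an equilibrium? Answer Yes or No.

No

On path, the defendant holds the prior and pays 1/3·19 + 2/3·10 = 13. Off path (no expert), believing poorly-documented, it pays 10.
well-documented: the expert witness nets 13 − 4 = 9; no expert nets 10. well-documented would deviate.
poorly-documented: the expert witness nets 13 − 5 = 8; no expert nets 10. poorly-documented would deviate.
A type deviates, so pooling fails.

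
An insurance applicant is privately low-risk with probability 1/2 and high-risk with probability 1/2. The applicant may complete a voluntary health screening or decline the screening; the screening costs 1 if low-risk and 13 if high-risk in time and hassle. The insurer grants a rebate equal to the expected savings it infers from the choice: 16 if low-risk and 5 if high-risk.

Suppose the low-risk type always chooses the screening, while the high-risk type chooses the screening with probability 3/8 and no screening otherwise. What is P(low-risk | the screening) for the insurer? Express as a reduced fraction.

8/11

P(the screening) = (1/2)·1 + (1/2)·(3/8) = 11/16.
By Bayes' rule, P(low-risk | the screening) = (1/2) / (11/16) = 8/11.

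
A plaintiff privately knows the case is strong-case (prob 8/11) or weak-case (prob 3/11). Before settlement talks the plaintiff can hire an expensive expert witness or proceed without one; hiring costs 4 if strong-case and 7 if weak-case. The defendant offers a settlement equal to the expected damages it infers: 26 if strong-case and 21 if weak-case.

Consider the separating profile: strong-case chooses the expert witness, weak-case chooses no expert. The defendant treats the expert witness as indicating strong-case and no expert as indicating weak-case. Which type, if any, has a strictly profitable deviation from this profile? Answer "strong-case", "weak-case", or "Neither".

The expert witness pays 26; no expert pays 21.
strong-case: assigned the expert witness, nets 26 − 4 = 22; deviating to no expert nets 21.
weak-case: assigned no expert, nets 21; deviating to the expert witness nets 26 − 7 = 19.
Both types strictly prefer their assigned action; no profitable deviation.

Neither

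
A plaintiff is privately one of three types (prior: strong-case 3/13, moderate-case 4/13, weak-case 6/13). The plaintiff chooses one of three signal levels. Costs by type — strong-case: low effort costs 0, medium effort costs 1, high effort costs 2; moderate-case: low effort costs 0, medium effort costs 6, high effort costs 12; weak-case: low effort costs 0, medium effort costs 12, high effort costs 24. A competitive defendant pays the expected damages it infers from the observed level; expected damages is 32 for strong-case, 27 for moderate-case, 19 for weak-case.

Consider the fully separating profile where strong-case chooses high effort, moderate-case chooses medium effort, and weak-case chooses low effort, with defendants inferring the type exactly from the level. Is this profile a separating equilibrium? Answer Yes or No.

Yes

Separating settlements: high effort → 32, medium effort → 27, low effort → 19.
strong-case (assigned high effort): low effort: 19 − 0 = 19; medium effort: 27 − 1 = 26; high effort: 32 − 2 = 30. strong-case stays.
moderate-case (assigned medium effort): low effort: 19 − 0 = 19; medium effort: 27 − 6 = 21; high effort: 32 − 12 = 20. moderate-case stays.
weak-case (assigned low effort): low effort: 19 − 0 = 19; medium effort: 27 − 12 = 15; high effort: 32 − 24 = 8. weak-case stays.
Every type prefers its assigned level; separation holds.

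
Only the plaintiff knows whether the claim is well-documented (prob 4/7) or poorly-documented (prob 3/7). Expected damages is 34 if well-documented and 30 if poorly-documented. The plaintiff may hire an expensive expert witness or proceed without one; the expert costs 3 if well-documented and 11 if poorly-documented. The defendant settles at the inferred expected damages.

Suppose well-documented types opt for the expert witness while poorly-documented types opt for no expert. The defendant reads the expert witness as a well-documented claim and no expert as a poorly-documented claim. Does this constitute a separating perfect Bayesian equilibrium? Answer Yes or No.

Yes

Under these beliefs, the expert witness earns settlement 34 and no expert earns settlement 30.
well-documented: the expert witness nets 34 − 3 = 31; no expert nets 30. well-documented prefers the expert witness.
poorly-documented: the expert witness nets 34 − 11 = 23; no expert nets 30. poorly-documented prefers no expert.
Neither type deviates, so the separating profile is an equilibrium.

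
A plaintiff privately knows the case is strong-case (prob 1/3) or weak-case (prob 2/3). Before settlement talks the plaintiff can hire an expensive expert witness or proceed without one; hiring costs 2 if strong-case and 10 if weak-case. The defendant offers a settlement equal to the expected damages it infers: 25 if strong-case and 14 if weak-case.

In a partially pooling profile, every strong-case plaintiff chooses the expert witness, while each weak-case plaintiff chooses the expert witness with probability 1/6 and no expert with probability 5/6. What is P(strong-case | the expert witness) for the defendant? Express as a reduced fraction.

P(the expert witness) = (1/3)·1 + (2/3)·(1/6) = 4/9.
By Bayes' rule, P(strong-case | the expert witness) = (1/3) / (4/9) = 3/4.

3/4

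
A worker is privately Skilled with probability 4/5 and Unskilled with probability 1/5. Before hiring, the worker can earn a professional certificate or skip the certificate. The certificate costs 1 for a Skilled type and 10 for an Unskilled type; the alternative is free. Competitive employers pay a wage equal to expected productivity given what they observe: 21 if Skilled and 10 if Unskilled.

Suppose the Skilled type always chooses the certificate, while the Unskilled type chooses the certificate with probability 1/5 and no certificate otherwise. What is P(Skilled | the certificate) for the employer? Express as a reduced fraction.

P(the certificate) = (4/5)·1 + (1/5)·(1/5) = 21/25.
By Bayes' rule, P(Skilled | the certificate) = (4/5) / (21/25) = 20/21.

20/21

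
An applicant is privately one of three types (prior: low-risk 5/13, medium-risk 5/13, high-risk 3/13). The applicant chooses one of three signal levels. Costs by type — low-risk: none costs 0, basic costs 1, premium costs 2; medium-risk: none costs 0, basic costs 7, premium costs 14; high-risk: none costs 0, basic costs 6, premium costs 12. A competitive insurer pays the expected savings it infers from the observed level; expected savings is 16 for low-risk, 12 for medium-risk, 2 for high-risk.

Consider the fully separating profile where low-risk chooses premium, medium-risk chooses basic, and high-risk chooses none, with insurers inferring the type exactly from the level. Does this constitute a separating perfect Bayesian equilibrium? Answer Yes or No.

Separating rebates: premium → 16, basic → 12, none → 2.
low-risk (assigned premium): none: 2 − 0 = 2; basic: 12 − 1 = 11; premium: 16 − 2 = 14. low-risk stays.
medium-risk (assigned basic): none: 2 − 0 = 2; basic: 12 − 7 = 5; premium: 16 − 14 = 2. medium-risk stays.
high-risk (assigned none): none: 2 − 0 = 2; basic: 12 − 6 = 6; premium: 16 − 12 = 4. high-risk prefers basic.
At least one type deviates; the separating profile fails.

No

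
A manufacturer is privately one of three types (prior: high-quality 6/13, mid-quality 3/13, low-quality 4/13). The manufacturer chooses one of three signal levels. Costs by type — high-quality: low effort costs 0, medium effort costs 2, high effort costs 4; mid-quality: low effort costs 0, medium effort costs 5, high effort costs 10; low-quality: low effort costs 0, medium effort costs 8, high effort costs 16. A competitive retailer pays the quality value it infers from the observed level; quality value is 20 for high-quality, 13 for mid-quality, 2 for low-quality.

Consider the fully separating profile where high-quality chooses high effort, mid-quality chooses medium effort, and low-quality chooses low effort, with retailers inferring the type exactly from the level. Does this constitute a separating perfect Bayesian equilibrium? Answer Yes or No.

No

Separating prices: high effort → 20, medium effort → 13, low effort → 2.
high-quality (assigned high effort): low effort: 2 − 0 = 2; medium effort: 13 − 2 = 11; high effort: 20 − 4 = 16. high-quality stays.
mid-quality (assigned medium effort): low effort: 2 − 0 = 2; medium effort: 13 − 5 = 8; high effort: 20 − 10 = 10. mid-quality prefers high effort.
low-quality (assigned low effort): low effort: 2 − 0 = 2; medium effort: 13 − 8 = 5; high effort: 20 − 16 = 4. low-quality prefers medium effort.
At least one type deviates; the separating profile fails.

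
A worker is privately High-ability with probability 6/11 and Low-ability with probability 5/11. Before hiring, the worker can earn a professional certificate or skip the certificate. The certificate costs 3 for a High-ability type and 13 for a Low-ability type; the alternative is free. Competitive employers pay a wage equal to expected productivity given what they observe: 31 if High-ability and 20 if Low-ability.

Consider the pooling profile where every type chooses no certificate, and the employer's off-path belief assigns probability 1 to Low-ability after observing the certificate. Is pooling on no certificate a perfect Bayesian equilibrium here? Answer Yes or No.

On path, the employer holds the prior and pays 6/11·31 + 5/11·20 = 26. Off path (the certificate), believing Low-ability, it pays 20.
High-ability: no certificate nets 26; the certificate nets 20 − 3 = 17. High-ability stays.
Low-ability: no certificate nets 26; the certificate nets 20 − 13 = 7. Low-ability stays.
No type deviates, so pooling is sustained.

Yes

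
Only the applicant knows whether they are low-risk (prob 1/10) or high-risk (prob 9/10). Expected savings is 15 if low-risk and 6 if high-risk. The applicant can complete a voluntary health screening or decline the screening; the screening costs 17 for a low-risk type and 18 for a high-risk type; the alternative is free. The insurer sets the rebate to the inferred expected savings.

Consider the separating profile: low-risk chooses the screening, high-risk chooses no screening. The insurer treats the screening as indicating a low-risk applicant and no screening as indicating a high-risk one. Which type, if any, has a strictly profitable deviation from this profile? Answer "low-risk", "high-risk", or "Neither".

The screening pays 15; no screening pays 6.
low-risk: assigned the screening, nets 15 − 17 = -2; deviating to no screening nets 6.
high-risk: assigned no screening, nets 6; deviating to the screening nets 15 − 18 = -3.
The low-risk type gains 8 by deviating.

low-risk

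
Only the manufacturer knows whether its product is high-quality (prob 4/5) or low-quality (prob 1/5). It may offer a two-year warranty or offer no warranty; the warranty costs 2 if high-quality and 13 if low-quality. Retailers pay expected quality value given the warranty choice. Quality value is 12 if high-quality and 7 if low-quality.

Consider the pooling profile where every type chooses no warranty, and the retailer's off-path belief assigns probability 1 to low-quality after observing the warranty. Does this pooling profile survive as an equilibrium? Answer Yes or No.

On path, the retailer holds the prior and pays 4/5·12 + 1/5·7 = 11. Off path (the warranty), believing low-quality, it pays 7.
high-quality: no warranty nets 11; the warranty nets 7 − 2 = 5. high-quality stays.
low-quality: no warranty nets 11; the warranty nets 7 − 13 = -6. low-quality stays.
No type deviates, so pooling is sustained.

Yes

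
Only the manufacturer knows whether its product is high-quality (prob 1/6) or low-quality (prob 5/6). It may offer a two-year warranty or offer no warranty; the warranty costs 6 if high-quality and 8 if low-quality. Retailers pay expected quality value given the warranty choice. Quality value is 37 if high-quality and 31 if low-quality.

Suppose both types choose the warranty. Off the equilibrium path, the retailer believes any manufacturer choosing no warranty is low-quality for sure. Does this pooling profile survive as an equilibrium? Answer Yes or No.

On path, the retailer holds the prior and pays 1/6·37 + 5/6·31 = 32. Off path (no warranty), believing low-quality, it pays 31.
high-quality: the warranty nets 32 − 6 = 26; no warranty nets 31. high-quality would deviate.
low-quality: the warranty nets 32 − 8 = 24; no warranty nets 31. low-quality would deviate.
A type deviates, so pooling fails.

No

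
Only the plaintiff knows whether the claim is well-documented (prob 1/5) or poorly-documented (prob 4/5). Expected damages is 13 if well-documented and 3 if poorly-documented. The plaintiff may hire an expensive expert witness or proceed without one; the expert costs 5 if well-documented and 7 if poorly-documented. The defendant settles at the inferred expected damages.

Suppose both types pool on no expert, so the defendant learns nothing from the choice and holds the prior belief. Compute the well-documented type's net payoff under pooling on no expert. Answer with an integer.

Pooled settlement = 1/5·13 + 4/5·3 = 5.
well-documented pays no cost for no expert, so net payoff = 5.

5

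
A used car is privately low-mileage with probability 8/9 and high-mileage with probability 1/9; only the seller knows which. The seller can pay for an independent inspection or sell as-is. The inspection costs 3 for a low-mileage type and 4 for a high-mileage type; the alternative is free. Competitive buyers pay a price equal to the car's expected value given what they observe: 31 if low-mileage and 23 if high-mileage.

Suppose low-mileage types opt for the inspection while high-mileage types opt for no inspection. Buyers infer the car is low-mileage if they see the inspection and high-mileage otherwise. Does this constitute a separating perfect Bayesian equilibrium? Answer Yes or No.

No

Under these beliefs, the inspection earns price 31 and no inspection earns price 23.
low-mileage: the inspection nets 31 − 3 = 28; no inspection nets 23. low-mileage prefers the inspection.
high-mileage: the inspection nets 31 − 4 = 27; no inspection nets 23. high-mileage would deviate to the inspection.
high-mileage has a profitable deviation, so the profile is not an equilibrium.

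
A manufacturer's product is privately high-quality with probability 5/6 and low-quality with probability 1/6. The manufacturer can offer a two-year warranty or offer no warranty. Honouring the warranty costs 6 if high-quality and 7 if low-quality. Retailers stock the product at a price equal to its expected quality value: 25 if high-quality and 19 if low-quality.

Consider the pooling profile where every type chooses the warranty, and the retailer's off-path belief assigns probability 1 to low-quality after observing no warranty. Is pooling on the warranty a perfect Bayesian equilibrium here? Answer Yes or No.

No

On path, the retailer holds the prior and pays 5/6·25 + 1/6·19 = 24. Off path (no warranty), believing low-quality, it pays 19.
high-quality: the warranty nets 24 − 6 = 18; no warranty nets 19. high-quality would deviate.
low-quality: the warranty nets 24 − 7 = 17; no warranty nets 19. low-quality would deviate.
A type deviates, so pooling fails.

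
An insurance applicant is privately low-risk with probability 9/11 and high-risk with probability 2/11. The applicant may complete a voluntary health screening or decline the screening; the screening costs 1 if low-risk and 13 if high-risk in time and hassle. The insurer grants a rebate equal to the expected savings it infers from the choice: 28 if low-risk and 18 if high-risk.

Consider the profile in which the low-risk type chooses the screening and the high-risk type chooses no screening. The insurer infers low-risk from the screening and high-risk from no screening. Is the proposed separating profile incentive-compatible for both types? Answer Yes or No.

Under these beliefs, the screening earns rebate 28 and no screening earns rebate 18.
low-risk: the screening nets 28 − 1 = 27; no screening nets 18. low-risk prefers the screening.
high-risk: the screening nets 28 − 13 = 15; no screening nets 18. high-risk prefers no screening.
Neither type deviates, so the separating profile is an equilibrium.

Yes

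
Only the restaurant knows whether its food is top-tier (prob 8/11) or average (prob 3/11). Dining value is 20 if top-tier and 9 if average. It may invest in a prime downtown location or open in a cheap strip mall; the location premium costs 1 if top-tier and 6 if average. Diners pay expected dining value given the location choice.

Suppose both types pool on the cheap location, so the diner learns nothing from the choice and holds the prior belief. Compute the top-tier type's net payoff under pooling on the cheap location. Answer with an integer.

17

Pooled price premium = 8/11·20 + 3/11·9 = 17.
top-tier pays no cost for the cheap location, so net payoff = 17.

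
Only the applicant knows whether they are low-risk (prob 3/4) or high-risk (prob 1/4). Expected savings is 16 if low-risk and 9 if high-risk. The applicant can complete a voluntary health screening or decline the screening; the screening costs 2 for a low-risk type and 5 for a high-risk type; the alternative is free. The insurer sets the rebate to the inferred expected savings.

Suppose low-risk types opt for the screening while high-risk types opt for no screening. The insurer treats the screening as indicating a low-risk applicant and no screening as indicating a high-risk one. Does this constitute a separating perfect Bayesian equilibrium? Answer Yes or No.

No

Under these beliefs, the screening earns rebate 16 and no screening earns rebate 9.
low-risk: the screening nets 16 − 2 = 14; no screening nets 9. low-risk prefers the screening.
high-risk: the screening nets 16 − 5 = 11; no screening nets 9. high-risk would deviate to the screening.
high-risk has a profitable deviation, so the profile is not an equilibrium.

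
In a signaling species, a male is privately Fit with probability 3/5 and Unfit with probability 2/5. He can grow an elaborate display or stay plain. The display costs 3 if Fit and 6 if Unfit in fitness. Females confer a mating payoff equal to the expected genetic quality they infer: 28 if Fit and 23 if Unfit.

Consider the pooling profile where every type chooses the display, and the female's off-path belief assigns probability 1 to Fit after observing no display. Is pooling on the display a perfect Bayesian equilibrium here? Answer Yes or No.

On path, the female holds the prior and pays 3/5·28 + 2/5·23 = 26. Off path (no display), believing Fit, it pays 28.
Fit: the display nets 26 − 3 = 23; no display nets 28. Fit would deviate.
Unfit: the display nets 26 − 6 = 20; no display nets 28. Unfit would deviate.
A type deviates, so pooling fails.

No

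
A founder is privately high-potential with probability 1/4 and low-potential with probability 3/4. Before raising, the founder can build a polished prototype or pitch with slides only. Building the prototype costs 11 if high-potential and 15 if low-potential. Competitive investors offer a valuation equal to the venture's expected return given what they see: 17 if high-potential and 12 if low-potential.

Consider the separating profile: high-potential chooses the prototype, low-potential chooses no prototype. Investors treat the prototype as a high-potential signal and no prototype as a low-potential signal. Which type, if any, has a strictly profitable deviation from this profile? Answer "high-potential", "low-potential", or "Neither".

The prototype pays 17; no prototype pays 12.
high-potential: assigned the prototype, nets 17 − 11 = 6; deviating to no prototype nets 12.
low-potential: assigned no prototype, nets 12; deviating to the prototype nets 17 − 15 = 2.
The high-potential type gains 6 by deviating.

high-potential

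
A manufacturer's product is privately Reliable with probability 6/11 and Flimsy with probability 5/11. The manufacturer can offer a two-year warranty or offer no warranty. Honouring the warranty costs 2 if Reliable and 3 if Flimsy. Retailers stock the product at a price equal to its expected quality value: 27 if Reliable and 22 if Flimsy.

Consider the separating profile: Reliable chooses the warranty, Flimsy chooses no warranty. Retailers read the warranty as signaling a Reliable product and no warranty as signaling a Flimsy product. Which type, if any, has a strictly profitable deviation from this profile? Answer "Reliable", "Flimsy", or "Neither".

Flimsy

The warranty pays 27; no warranty pays 22.
Reliable: assigned the warranty, nets 27 − 2 = 25; deviating to no warranty nets 22.
Flimsy: assigned no warranty, nets 22; deviating to the warranty nets 27 − 3 = 24.
The Flimsy type gains 2 by deviating.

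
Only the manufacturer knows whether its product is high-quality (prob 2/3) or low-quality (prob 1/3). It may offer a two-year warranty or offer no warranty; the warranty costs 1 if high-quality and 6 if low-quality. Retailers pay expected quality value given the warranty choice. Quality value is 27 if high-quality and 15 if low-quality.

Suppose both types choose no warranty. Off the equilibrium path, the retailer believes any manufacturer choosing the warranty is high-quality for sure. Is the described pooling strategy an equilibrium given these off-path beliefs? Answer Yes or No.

No

On path, the retailer holds the prior and pays 2/3·27 + 1/3·15 = 23. Off path (the warranty), believing high-quality, it pays 27.
high-quality: no warranty nets 23; the warranty nets 27 − 1 = 26. high-quality would deviate.
low-quality: no warranty nets 23; the warranty nets 27 − 6 = 21. low-quality stays.
A type deviates, so pooling fails.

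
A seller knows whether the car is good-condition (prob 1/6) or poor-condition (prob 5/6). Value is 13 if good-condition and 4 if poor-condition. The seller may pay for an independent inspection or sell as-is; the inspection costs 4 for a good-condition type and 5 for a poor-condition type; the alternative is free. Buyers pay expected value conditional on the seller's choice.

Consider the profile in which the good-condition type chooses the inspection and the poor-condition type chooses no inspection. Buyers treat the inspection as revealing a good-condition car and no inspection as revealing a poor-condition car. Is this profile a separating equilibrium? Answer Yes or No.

No

Under these beliefs, the inspection earns price 13 and no inspection earns price 4.
good-condition: the inspection nets 13 − 4 = 9; no inspection nets 4. good-condition prefers the inspection.
poor-condition: the inspection nets 13 − 5 = 8; no inspection nets 4. poor-condition would deviate to the inspection.
poor-condition has a profitable deviation, so the profile is not an equilibrium.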